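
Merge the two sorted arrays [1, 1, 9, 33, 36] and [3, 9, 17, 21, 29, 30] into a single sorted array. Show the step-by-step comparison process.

Merging process:

Compare 1 vs 3: take 1 from left. Merged: [1]
Compare 1 vs 3: take 1 from left. Merged: [1, 1]
Compare 9 vs 3: take 3 from right. Merged: [1, 1, 3]
Compare 9 vs 9: take 9 from left. Merged: [1, 1, 3, 9]
Compare 33 vs 9: take 9 from right. Merged: [1, 1, 3, 9, 9]
Compare 33 vs 17: take 17 from right. Merged: [1, 1, 3, 9, 9, 17]
Compare 33 vs 21: take 21 from right. Merged: [1, 1, 3, 9, 9, 17, 21]
Compare 33 vs 29: take 29 from right. Merged: [1, 1, 3, 9, 9, 17, 21, 29]
Compare 33 vs 30: take 30 from right. Merged: [1, 1, 3, 9, 9, 17, 21, 29, 30]
Append remaining from left: [33, 36]. Merged: [1, 1, 3, 9, 9, 17, 21, 29, 30, 33, 36]

Final merged array: [1, 1, 3, 9, 9, 17, 21, 29, 30, 33, 36]
Total comparisons: 9

The merged array is [1, 1, 3, 9, 9, 17, 21, 29, 30, 33, 36], requiring 9 comparisons. The merge step runs in O(n) time where n is the total number of elements.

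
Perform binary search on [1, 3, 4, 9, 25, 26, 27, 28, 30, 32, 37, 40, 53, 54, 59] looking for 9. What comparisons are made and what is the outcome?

Binary search for 9 in [1, 3, 4, 9, 25, 26, 27, 28, 30, 32, 37, 40, 53, 54, 59]:

lo=0, hi=14, mid=7, arr[mid]=28 -> 28 > 9, search left half
lo=0, hi=6, mid=3, arr[mid]=9 -> Found target at index 3!

Binary search finds 9 at index 3 after 2 comparisons. The search repeatedly halves the search space by comparing with the middle element.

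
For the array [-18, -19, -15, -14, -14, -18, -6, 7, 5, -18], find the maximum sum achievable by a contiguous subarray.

Using Kadane's algorithm on [-18, -19, -15, -14, -14, -18, -6, 7, 5, -18]:

Scanning through the array:
Position 1 (value -19): max_ending_here = -19, max_so_far = -18
Position 2 (value -15): max_ending_here = -15, max_so_far = -15
Position 3 (value -14): max_ending_here = -14, max_so_far = -14
Position 4 (value -14): max_ending_here = -14, max_so_far = -14
Position 5 (value -18): max_ending_here = -18, max_so_far = -14
Position 6 (value -6): max_ending_here = -6, max_so_far = -6
Position 7 (value 7): max_ending_here = 7, max_so_far = 7
Position 8 (value 5): max_ending_here = 12, max_so_far = 12
Position 9 (value -18): max_ending_here = -6, max_so_far = 12

Maximum subarray: [7, 5]
Maximum sum: 12

The maximum subarray is [7, 5] with sum 12. This subarray runs from index 7 to index 8.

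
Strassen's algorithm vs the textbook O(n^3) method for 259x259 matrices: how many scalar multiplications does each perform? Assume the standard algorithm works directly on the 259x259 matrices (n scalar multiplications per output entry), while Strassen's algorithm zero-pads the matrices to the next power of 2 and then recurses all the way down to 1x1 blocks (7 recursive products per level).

Matrix multiplication for 259x259 matrices:

Strassen's algorithm requires power-of-2 dimensions. Pad 259x259 to 512x512 (next power of 2).

Standard algorithm: 259^3 = 17373979 multiplications
Strassen's algorithm: 7^(log2(512)) = 7^9 = 40353607 multiplications
Difference: 17373979 - 40353607 = -22979628 (Strassen uses MORE here due to padding overhead — for small or just-over-power-of-2 n, padding can outweigh the per-level savings)

Standard: 17373979 multiplications (259^3). Strassen: 40353607 multiplications (7^9, after padding to 512x512). Strassen reduces 8 recursive multiplications to 7 at each level.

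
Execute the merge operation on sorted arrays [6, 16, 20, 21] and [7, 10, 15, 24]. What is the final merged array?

Merging process:

Compare 6 vs 7: take 6 from left. Merged: [6]
Compare 16 vs 7: take 7 from right. Merged: [6, 7]
Compare 16 vs 10: take 10 from right. Merged: [6, 7, 10]
Compare 16 vs 15: take 15 from right. Merged: [6, 7, 10, 15]
Compare 16 vs 24: take 16 from left. Merged: [6, 7, 10, 15, 16]
Compare 20 vs 24: take 20 from left. Merged: [6, 7, 10, 15, 16, 20]
Compare 21 vs 24: take 21 from left. Merged: [6, 7, 10, 15, 16, 20, 21]
Append remaining from right: [24]. Merged: [6, 7, 10, 15, 16, 20, 21, 24]

Final merged array: [6, 7, 10, 15, 16, 20, 21, 24]
Total comparisons: 7

The merged array is [6, 7, 10, 15, 16, 20, 21, 24], requiring 7 comparisons. The merge step runs in O(n) time where n is the total number of elements.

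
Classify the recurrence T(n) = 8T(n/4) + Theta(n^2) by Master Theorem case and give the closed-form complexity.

Master Theorem for T(n) = 8T(n/4) + O(n^2):

a = 8, b = 4, c = 2
log_b(a) = log_4(8) = 1.5000

Case 3: c = 2 > log_4(8) = 1.5000
T(n) = O(n^2) = O(n^2)

For T(n) = 8T(n/4) + O(n^2): log_4(8) = 1.5000. This is Case 3 of the Master Theorem (c > log_b(a), work dominated by root), giving O(n^2).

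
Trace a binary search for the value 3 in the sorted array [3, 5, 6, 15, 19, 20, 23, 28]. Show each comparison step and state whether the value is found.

Binary search for 3 in [3, 5, 6, 15, 19, 20, 23, 28]:

lo=0, hi=7, mid=3, arr[mid]=15 -> 15 > 3, search left half
lo=0, hi=2, mid=1, arr[mid]=5 -> 5 > 3, search left half
lo=0, hi=0, mid=0, arr[mid]=3 -> Found target at index 0!

Binary search finds 3 at index 0 after 3 comparisons. The search repeatedly halves the search space by comparing with the middle element.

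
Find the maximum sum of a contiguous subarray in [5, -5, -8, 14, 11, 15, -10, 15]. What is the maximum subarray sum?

Using Kadane's algorithm on [5, -5, -8, 14, 11, 15, -10, 15]:

Scanning through the array:
Position 1 (value -5): max_ending_here = 0, max_so_far = 5
Position 2 (value -8): max_ending_here = -8, max_so_far = 5
Position 3 (value 14): max_ending_here = 14, max_so_far = 14
Position 4 (value 11): max_ending_here = 25, max_so_far = 25
Position 5 (value 15): max_ending_here = 40, max_so_far = 40
Position 6 (value -10): max_ending_here = 30, max_so_far = 40
Position 7 (value 15): max_ending_here = 45, max_so_far = 45

Maximum subarray: [14, 11, 15, -10, 15]
Maximum sum: 45

The maximum subarray is [14, 11, 15, -10, 15] with sum 45. This subarray runs from index 3 to index 7.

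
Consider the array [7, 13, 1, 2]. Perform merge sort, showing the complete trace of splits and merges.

Merge sort trace:

Split: [7, 13, 1, 2] -> [7, 13] and [1, 2]
  Split: [7, 13] -> [7] and [13]
  Merge: [7] + [13] -> [7, 13]
  Split: [1, 2] -> [1] and [2]
  Merge: [1] + [2] -> [1, 2]
Merge: [7, 13] + [1, 2] -> [1, 2, 7, 13]

Final sorted array: [1, 2, 7, 13]

The merge sort proceeds by recursively splitting the array and merging sorted halves.
After all merges, the sorted array is [1, 2, 7, 13].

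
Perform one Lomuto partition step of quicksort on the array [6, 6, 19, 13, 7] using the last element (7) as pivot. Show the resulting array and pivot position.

Lomuto partition with pivot = 7:

Initial array: [6, 6, 19, 13, 7]

arr[0]=6 <= 7: swap with position 0, array becomes [6, 6, 19, 13, 7]
arr[1]=6 <= 7: swap with position 1, array becomes [6, 6, 19, 13, 7]
arr[2]=19 > 7: no swap
arr[3]=13 > 7: no swap

Place pivot at position 2: [6, 6, 7, 13, 19]
Pivot position: 2

After partitioning with pivot 7, the array becomes [6, 6, 7, 13, 19]. The pivot is placed at index 2. All elements to the left of the pivot are <= 7, and all elements to the right are > 7.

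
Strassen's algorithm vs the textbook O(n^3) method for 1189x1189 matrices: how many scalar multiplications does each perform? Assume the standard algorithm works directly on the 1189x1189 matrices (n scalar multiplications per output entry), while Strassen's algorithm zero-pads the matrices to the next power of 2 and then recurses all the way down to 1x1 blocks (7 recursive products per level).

Matrix multiplication for 1189x1189 matrices:

Strassen's algorithm requires power-of-2 dimensions. Pad 1189x1189 to 2048x2048 (next power of 2).

Standard algorithm: 1189^3 = 1680914269 multiplications
Strassen's algorithm: 7^(log2(2048)) = 7^11 = 1977326743 multiplications
Difference: 1680914269 - 1977326743 = -296412474 (Strassen uses MORE here due to padding overhead — for small or just-over-power-of-2 n, padding can outweigh the per-level savings)

Standard: 1680914269 multiplications (1189^3). Strassen: 1977326743 multiplications (7^11, after padding to 2048x2048). Strassen reduces 8 recursive multiplications to 7 at each level.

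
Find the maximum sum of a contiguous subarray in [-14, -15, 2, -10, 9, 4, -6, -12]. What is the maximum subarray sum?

Using Kadane's algorithm on [-14, -15, 2, -10, 9, 4, -6, -12]:

Scanning through the array:
Position 1 (value -15): max_ending_here = -15, max_so_far = -14
Position 2 (value 2): max_ending_here = 2, max_so_far = 2
Position 3 (value -10): max_ending_here = -8, max_so_far = 2
Position 4 (value 9): max_ending_here = 9, max_so_far = 9
Position 5 (value 4): max_ending_here = 13, max_so_far = 13
Position 6 (value -6): max_ending_here = 7, max_so_far = 13
Position 7 (value -12): max_ending_here = -5, max_so_far = 13

Maximum subarray: [9, 4]
Maximum sum: 13

The maximum subarray is [9, 4] with sum 13. This subarray runs from index 4 to index 5.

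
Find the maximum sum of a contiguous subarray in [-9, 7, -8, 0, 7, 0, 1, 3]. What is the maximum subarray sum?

Using Kadane's algorithm on [-9, 7, -8, 0, 7, 0, 1, 3]:

Scanning through the array:
Position 1 (value 7): max_ending_here = 7, max_so_far = 7
Position 2 (value -8): max_ending_here = -1, max_so_far = 7
Position 3 (value 0): max_ending_here = 0, max_so_far = 7
Position 4 (value 7): max_ending_here = 7, max_so_far = 7
Position 5 (value 0): max_ending_here = 7, max_so_far = 7
Position 6 (value 1): max_ending_here = 8, max_so_far = 8
Position 7 (value 3): max_ending_here = 11, max_so_far = 11

Maximum subarray: [0, 7, 0, 1, 3]
Maximum sum: 11

The maximum subarray is [0, 7, 0, 1, 3] with sum 11. This subarray runs from index 3 to index 7.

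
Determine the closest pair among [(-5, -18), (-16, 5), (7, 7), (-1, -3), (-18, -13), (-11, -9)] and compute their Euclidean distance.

Computing all pairwise distances among 6 points:

d((-5, -18), (-16, 5)) = 25.4951
d((-5, -18), (7, 7)) = 27.7308
d((-5, -18), (-1, -3)) = 15.5242
d((-5, -18), (-18, -13)) = 13.9284
d((-5, -18), (-11, -9)) = 10.8167
d((-16, 5), (7, 7)) = 23.0868
d((-16, 5), (-1, -3)) = 17.0
d((-16, 5), (-18, -13)) = 18.1108
d((-16, 5), (-11, -9)) = 14.8661
d((7, 7), (-1, -3)) = 12.8062
d((7, 7), (-18, -13)) = 32.0156
d((7, 7), (-11, -9)) = 24.0832
d((-1, -3), (-18, -13)) = 19.7231
d((-1, -3), (-11, -9)) = 11.6619
d((-18, -13), (-11, -9)) = 8.0623 <-- minimum

Closest pair: (-18, -13) and (-11, -9) with distance 8.0623

The closest pair is (-18, -13) and (-11, -9) with Euclidean distance 8.0623. For 6 points, brute-force pairwise comparison is shown above. For large n, the divide-and-conquer algorithm (sort by x, recurse on halves, check the dividing strip) achieves O(n log n).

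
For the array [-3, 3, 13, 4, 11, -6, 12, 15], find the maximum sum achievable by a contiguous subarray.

Using Kadane's algorithm on [-3, 3, 13, 4, 11, -6, 12, 15]:

Scanning through the array:
Position 1 (value 3): max_ending_here = 3, max_so_far = 3
Position 2 (value 13): max_ending_here = 16, max_so_far = 16
Position 3 (value 4): max_ending_here = 20, max_so_far = 20
Position 4 (value 11): max_ending_here = 31, max_so_far = 31
Position 5 (value -6): max_ending_here = 25, max_so_far = 31
Position 6 (value 12): max_ending_here = 37, max_so_far = 37
Position 7 (value 15): max_ending_here = 52, max_so_far = 52

Maximum subarray: [3, 13, 4, 11, -6, 12, 15]
Maximum sum: 52

The maximum subarray is [3, 13, 4, 11, -6, 12, 15] with sum 52. This subarray runs from index 1 to index 7.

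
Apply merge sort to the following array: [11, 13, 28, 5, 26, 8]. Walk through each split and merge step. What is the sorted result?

Merge sort trace:

Split: [11, 13, 28, 5, 26, 8] -> [11, 13, 28] and [5, 26, 8]
  Split: [11, 13, 28] -> [11] and [13, 28]
    Split: [13, 28] -> [13] and [28]
    Merge: [13] + [28] -> [13, 28]
  Merge: [11] + [13, 28] -> [11, 13, 28]
  Split: [5, 26, 8] -> [5] and [26, 8]
    Split: [26, 8] -> [26] and [8]
    Merge: [26] + [8] -> [8, 26]
  Merge: [5] + [8, 26] -> [5, 8, 26]
Merge: [11, 13, 28] + [5, 8, 26] -> [5, 8, 11, 13, 26, 28]

Final sorted array: [5, 8, 11, 13, 26, 28]

The merge sort proceeds by recursively splitting the array and merging sorted halves.
After all merges, the sorted array is [5, 8, 11, 13, 26, 28].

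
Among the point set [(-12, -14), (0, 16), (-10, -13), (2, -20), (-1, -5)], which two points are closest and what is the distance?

Computing all pairwise distances among 5 points:

d((-12, -14), (0, 16)) = 32.311
d((-12, -14), (-10, -13)) = 2.2361 <-- minimum
d((-12, -14), (2, -20)) = 15.2315
d((-12, -14), (-1, -5)) = 14.2127
d((0, 16), (-10, -13)) = 30.6757
d((0, 16), (2, -20)) = 36.0555
d((0, 16), (-1, -5)) = 21.0238
d((-10, -13), (2, -20)) = 13.8924
d((-10, -13), (-1, -5)) = 12.0416
d((2, -20), (-1, -5)) = 15.2971

Closest pair: (-12, -14) and (-10, -13) with distance 2.2361

The closest pair is (-12, -14) and (-10, -13) with Euclidean distance 2.2361. For 5 points, brute-force pairwise comparison is shown above. For large n, the divide-and-conquer algorithm (sort by x, recurse on halves, check the dividing strip) achieves O(n log n).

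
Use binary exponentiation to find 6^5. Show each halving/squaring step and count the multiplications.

Computing 6^5 by squaring (build up from 6^1; each line after the first costs one multiplication):

6^1 = 6
6^2 = (6^1)^2 = 6^2 = 36
6^4 = (6^2)^2 = 36^2 = 1296
6^5 = 6 * 6^4 = 6 * 1296 = 7776

Result: 7776
Multiplications needed: 3 (3 lines after 6^1)

6^5 = 7776. Using exponentiation by squaring, this requires 3 multiplications. The key idea: if the exponent is even, square the half-power; if odd, multiply by the base once.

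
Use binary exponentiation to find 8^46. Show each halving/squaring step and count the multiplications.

Computing 8^46 by squaring (build up from 8^1; each line after the first costs one multiplication):

8^1 = 8
8^2 = (8^1)^2 = 8^2 = 64
8^4 = (8^2)^2 = 64^2 = 4096
8^5 = 8 * 8^4 = 8 * 4096 = 32768
8^10 = (8^5)^2 = 32768^2 = 1073741824
8^11 = 8 * 8^10 = 8 * 1073741824 = 8589934592
8^22 = (8^11)^2 = 8589934592^2 = 73786976294838206464
8^23 = 8 * 8^22 = 8 * 73786976294838206464 = 590295810358705651712
8^46 = (8^23)^2 = 590295810358705651712^2 = 348449143727040986586495598010130648530944

Result: 348449143727040986586495598010130648530944
Multiplications needed: 8 (8 lines after 8^1)

8^46 = 348449143727040986586495598010130648530944. Using exponentiation by squaring, this requires 8 multiplications. The key idea: if the exponent is even, square the half-power; if odd, multiply by the base once.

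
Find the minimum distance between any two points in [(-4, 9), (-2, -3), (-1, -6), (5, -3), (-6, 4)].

Computing all pairwise distances among 5 points:

d((-4, 9), (-2, -3)) = 12.1655
d((-4, 9), (-1, -6)) = 15.2971
d((-4, 9), (5, -3)) = 15.0
d((-4, 9), (-6, 4)) = 5.3852
d((-2, -3), (-1, -6)) = 3.1623 <-- minimum
d((-2, -3), (5, -3)) = 7.0
d((-2, -3), (-6, 4)) = 8.0623
d((-1, -6), (5, -3)) = 6.7082
d((-1, -6), (-6, 4)) = 11.1803
d((5, -3), (-6, 4)) = 13.0384

Closest pair: (-2, -3) and (-1, -6) with distance 3.1623

The closest pair is (-2, -3) and (-1, -6) with Euclidean distance 3.1623. For 5 points, brute-force pairwise comparison is shown above. For large n, the divide-and-conquer algorithm (sort by x, recurse on halves, check the dividing strip) achieves O(n log n).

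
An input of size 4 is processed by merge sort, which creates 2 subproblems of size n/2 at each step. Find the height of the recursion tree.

For divide and conquer with division factor 2:

Problem sizes at each level:
Level 0: 4
Level 1: 2
Level 2: 1

The root is level 0 and the size-1 base case is level 2 (the tree spans levels 0 through 2, i.e. 3 levels counting the root), so the depth is the number of divisions: log_2(4) = 2

The recursion tree depth is log_2(4) = 2. At each level, the problem size is divided by 2, so it takes 2 divisions to reduce to a base case of size 1. The algorithm makes 2 recursive calls at each level.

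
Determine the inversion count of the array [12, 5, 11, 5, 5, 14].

Finding inversions in [12, 5, 11, 5, 5, 14]:

(0, 1): arr[0]=12 > arr[1]=5
(0, 2): arr[0]=12 > arr[2]=11
(0, 3): arr[0]=12 > arr[3]=5
(0, 4): arr[0]=12 > arr[4]=5
(2, 3): arr[2]=11 > arr[3]=5
(2, 4): arr[2]=11 > arr[4]=5

Total inversions: 6

The array has 6 inversion(s): (0,1), (0,2), (0,3), (0,4), (2,3), (2,4). Each pair (i,j) satisfies i < j and arr[i] > arr[j].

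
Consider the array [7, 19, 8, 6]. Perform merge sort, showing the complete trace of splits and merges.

Merge sort trace:

Split: [7, 19, 8, 6] -> [7, 19] and [8, 6]
  Split: [7, 19] -> [7] and [19]
  Merge: [7] + [19] -> [7, 19]
  Split: [8, 6] -> [8] and [6]
  Merge: [8] + [6] -> [6, 8]
Merge: [7, 19] + [6, 8] -> [6, 7, 8, 19]

Final sorted array: [6, 7, 8, 19]

The merge sort proceeds by recursively splitting the array and merging sorted halves.
After all merges, the sorted array is [6, 7, 8, 19].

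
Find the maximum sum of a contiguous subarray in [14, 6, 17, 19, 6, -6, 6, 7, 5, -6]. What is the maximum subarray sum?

Using Kadane's algorithm on [14, 6, 17, 19, 6, -6, 6, 7, 5, -6]:

Scanning through the array:
Position 1 (value 6): max_ending_here = 20, max_so_far = 20
Position 2 (value 17): max_ending_here = 37, max_so_far = 37
Position 3 (value 19): max_ending_here = 56, max_so_far = 56
Position 4 (value 6): max_ending_here = 62, max_so_far = 62
Position 5 (value -6): max_ending_here = 56, max_so_far = 62
Position 6 (value 6): max_ending_here = 62, max_so_far = 62
Position 7 (value 7): max_ending_here = 69, max_so_far = 69
Position 8 (value 5): max_ending_here = 74, max_so_far = 74
Position 9 (value -6): max_ending_here = 68, max_so_far = 74

Maximum subarray: [14, 6, 17, 19, 6, -6, 6, 7, 5]
Maximum sum: 74

The maximum subarray is [14, 6, 17, 19, 6, -6, 6, 7, 5] with sum 74. This subarray runs from index 0 to index 8.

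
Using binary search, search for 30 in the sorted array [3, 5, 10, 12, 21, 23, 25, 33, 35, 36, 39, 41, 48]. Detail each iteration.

Binary search for 30 in [3, 5, 10, 12, 21, 23, 25, 33, 35, 36, 39, 41, 48]:

lo=0, hi=12, mid=6, arr[mid]=25 -> 25 < 30, search right half
lo=7, hi=12, mid=9, arr[mid]=36 -> 36 > 30, search left half
lo=7, hi=8, mid=7, arr[mid]=33 -> 33 > 30, search left half
lo=7 > hi=6, target 30 not found

Binary search determines that 30 is not in the array after 3 comparisons. The search space was exhausted without finding the target.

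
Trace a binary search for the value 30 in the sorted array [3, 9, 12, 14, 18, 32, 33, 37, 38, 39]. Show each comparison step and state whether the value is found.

Binary search for 30 in [3, 9, 12, 14, 18, 32, 33, 37, 38, 39]:

lo=0, hi=9, mid=4, arr[mid]=18 -> 18 < 30, search right half
lo=5, hi=9, mid=7, arr[mid]=37 -> 37 > 30, search left half
lo=5, hi=6, mid=5, arr[mid]=32 -> 32 > 30, search left half
lo=5 > hi=4, target 30 not found

Binary search determines that 30 is not in the array after 3 comparisons. The search space was exhausted without finding the target.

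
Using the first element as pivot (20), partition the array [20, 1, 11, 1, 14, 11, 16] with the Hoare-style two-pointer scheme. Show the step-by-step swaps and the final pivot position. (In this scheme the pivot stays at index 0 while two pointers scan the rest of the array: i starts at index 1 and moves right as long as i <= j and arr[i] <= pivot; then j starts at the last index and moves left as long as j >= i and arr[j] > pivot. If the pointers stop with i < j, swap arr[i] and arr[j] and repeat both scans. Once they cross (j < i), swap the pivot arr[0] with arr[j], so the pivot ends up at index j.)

Hoare-style two-pointer partition with pivot = 20:

Initial array: [20, 1, 11, 1, 14, 11, 16]

Pointers start at i = 1, j = 6.
i ends at 7, j ends at 6: the pointers have crossed (j < i), so scanning stops.

Swap pivot arr[0] with arr[6] to place pivot at position 6: [16, 1, 11, 1, 14, 11, 20]
Pivot position: 6

After partitioning with pivot 20, the array becomes [16, 1, 11, 1, 14, 11, 20]. The pivot is placed at index 6. All elements to the left of the pivot are <= 20, and all elements to the right are > 20.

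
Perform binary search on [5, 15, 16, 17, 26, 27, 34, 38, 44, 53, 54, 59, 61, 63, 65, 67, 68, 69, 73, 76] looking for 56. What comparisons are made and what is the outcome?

Binary search for 56 in [5, 15, 16, 17, 26, 27, 34, 38, 44, 53, 54, 59, 61, 63, 65, 67, 68, 69, 73, 76]:

lo=0, hi=19, mid=9, arr[mid]=53 -> 53 < 56, search right half
lo=10, hi=19, mid=14, arr[mid]=65 -> 65 > 56, search left half
lo=10, hi=13, mid=11, arr[mid]=59 -> 59 > 56, search left half
lo=10, hi=10, mid=10, arr[mid]=54 -> 54 < 56, search right half
lo=11 > hi=10, target 56 not found

Binary search determines that 56 is not in the array after 4 comparisons. The search space was exhausted without finding the target.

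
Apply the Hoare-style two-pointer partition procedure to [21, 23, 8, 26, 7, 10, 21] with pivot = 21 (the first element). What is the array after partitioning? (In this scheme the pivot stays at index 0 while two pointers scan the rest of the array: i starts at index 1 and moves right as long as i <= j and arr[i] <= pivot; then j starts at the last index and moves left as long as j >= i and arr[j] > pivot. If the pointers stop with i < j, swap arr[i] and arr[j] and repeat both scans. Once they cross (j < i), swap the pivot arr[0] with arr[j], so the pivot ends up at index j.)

Hoare-style two-pointer partition with pivot = 21:

Initial array: [21, 23, 8, 26, 7, 10, 21]

Pointers start at i = 1, j = 6.
i stops at index 1 (arr[1]=23 > 21), j stops at index 6 (arr[6]=21 <= 21): swap arr[1] and arr[6], array becomes [21, 21, 8, 26, 7, 10, 23]
i stops at index 3 (arr[3]=26 > 21), j stops at index 5 (arr[5]=10 <= 21): swap arr[3] and arr[5], array becomes [21, 21, 8, 10, 7, 26, 23]
i ends at 5, j ends at 4: the pointers have crossed (j < i), so scanning stops.

Swap pivot arr[0] with arr[4] to place pivot at position 4: [7, 21, 8, 10, 21, 26, 23]
Pivot position: 4

After partitioning with pivot 21, the array becomes [7, 21, 8, 10, 21, 26, 23]. The pivot is placed at index 4. All elements to the left of the pivot are <= 21, and all elements to the right are > 21.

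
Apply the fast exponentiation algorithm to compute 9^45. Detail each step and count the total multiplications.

Computing 9^45 by squaring (build up from 9^1; each line after the first costs one multiplication):

9^1 = 9
9^2 = (9^1)^2 = 9^2 = 81
9^4 = (9^2)^2 = 81^2 = 6561
9^5 = 9 * 9^4 = 9 * 6561 = 59049
9^10 = (9^5)^2 = 59049^2 = 3486784401
9^11 = 9 * 9^10 = 9 * 3486784401 = 31381059609
9^22 = (9^11)^2 = 31381059609^2 = 984770902183611232881
9^44 = (9^22)^2 = 984770902183611232881^2 = 969773729787523602876821942164080815560161
9^45 = 9 * 9^44 = 9 * 969773729787523602876821942164080815560161 = 8727963568087712425891397479476727340041449

Result: 8727963568087712425891397479476727340041449
Multiplications needed: 8 (8 lines after 9^1)

9^45 = 8727963568087712425891397479476727340041449. Using exponentiation by squaring, this requires 8 multiplications. The key idea: if the exponent is even, square the half-power; if odd, multiply by the base once.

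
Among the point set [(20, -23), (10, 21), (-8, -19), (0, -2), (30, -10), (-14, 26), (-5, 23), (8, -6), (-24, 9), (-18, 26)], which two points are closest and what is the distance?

Computing all pairwise distances among 10 points:

d((20, -23), (10, 21)) = 45.1221
d((20, -23), (-8, -19)) = 28.2843
d((20, -23), (0, -2)) = 29.0
d((20, -23), (30, -10)) = 16.4012
d((20, -23), (-14, 26)) = 59.6406
d((20, -23), (-5, 23)) = 52.3546
d((20, -23), (8, -6)) = 20.8087
d((20, -23), (-24, 9)) = 54.4059
d((20, -23), (-18, 26)) = 62.0081
d((10, 21), (-8, -19)) = 43.8634
d((10, 21), (0, -2)) = 25.0799
d((10, 21), (30, -10)) = 36.8917
d((10, 21), (-14, 26)) = 24.5153
d((10, 21), (-5, 23)) = 15.1327
d((10, 21), (8, -6)) = 27.074
d((10, 21), (-24, 9)) = 36.0555
d((10, 21), (-18, 26)) = 28.4429
d((-8, -19), (0, -2)) = 18.7883
d((-8, -19), (30, -10)) = 39.0512
d((-8, -19), (-14, 26)) = 45.3982
d((-8, -19), (-5, 23)) = 42.107
d((-8, -19), (8, -6)) = 20.6155
d((-8, -19), (-24, 9)) = 32.249
d((-8, -19), (-18, 26)) = 46.0977
d((0, -2), (30, -10)) = 31.0483
d((0, -2), (-14, 26)) = 31.305
d((0, -2), (-5, 23)) = 25.4951
d((0, -2), (8, -6)) = 8.9443
d((0, -2), (-24, 9)) = 26.4008
d((0, -2), (-18, 26)) = 33.2866
d((30, -10), (-14, 26)) = 56.8507
d((30, -10), (-5, 23)) = 48.1041
d((30, -10), (8, -6)) = 22.3607
d((30, -10), (-24, 9)) = 57.2451
d((30, -10), (-18, 26)) = 60.0
d((-14, 26), (-5, 23)) = 9.4868
d((-14, 26), (8, -6)) = 38.833
d((-14, 26), (-24, 9)) = 19.7231
d((-14, 26), (-18, 26)) = 4.0 <-- minimum
d((-5, 23), (8, -6)) = 31.7805
d((-5, 23), (-24, 9)) = 23.6008
d((-5, 23), (-18, 26)) = 13.3417
d((8, -6), (-24, 9)) = 35.3412
d((8, -6), (-18, 26)) = 41.2311
d((-24, 9), (-18, 26)) = 18.0278

Closest pair: (-14, 26) and (-18, 26) with distance 4.0

The closest pair is (-14, 26) and (-18, 26) with Euclidean distance 4.0. For 10 points, brute-force pairwise comparison is shown above. For large n, the divide-and-conquer algorithm (sort by x, recurse on halves, check the dividing strip) achieves O(n log n).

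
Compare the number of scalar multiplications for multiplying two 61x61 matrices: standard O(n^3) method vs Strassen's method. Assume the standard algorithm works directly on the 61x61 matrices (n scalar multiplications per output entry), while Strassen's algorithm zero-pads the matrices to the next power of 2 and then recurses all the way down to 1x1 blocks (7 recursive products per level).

Matrix multiplication for 61x61 matrices:

Strassen's algorithm requires power-of-2 dimensions. Pad 61x61 to 64x64 (next power of 2).

Standard algorithm: 61^3 = 226981 multiplications
Strassen's algorithm: 7^(log2(64)) = 7^6 = 117649 multiplications
Savings: 226981 - 117649 = 109332 multiplications

Standard: 226981 multiplications (61^3). Strassen: 117649 multiplications (7^6, after padding to 64x64). Strassen reduces 8 recursive multiplications to 7 at each level.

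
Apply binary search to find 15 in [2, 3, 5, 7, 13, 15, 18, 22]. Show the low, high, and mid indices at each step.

Binary search for 15 in [2, 3, 5, 7, 13, 15, 18, 22]:

lo=0, hi=7, mid=3, arr[mid]=7 -> 7 < 15, search right half
lo=4, hi=7, mid=5, arr[mid]=15 -> Found target at index 5!

Binary search finds 15 at index 5 after 2 comparisons. The search repeatedly halves the search space by comparing with the middle element.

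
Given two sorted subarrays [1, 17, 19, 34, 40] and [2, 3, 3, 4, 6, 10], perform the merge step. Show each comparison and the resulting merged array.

Merging process:

Compare 1 vs 2: take 1 from left. Merged: [1]
Compare 17 vs 2: take 2 from right. Merged: [1, 2]
Compare 17 vs 3: take 3 from right. Merged: [1, 2, 3]
Compare 17 vs 3: take 3 from right. Merged: [1, 2, 3, 3]
Compare 17 vs 4: take 4 from right. Merged: [1, 2, 3, 3, 4]
Compare 17 vs 6: take 6 from right. Merged: [1, 2, 3, 3, 4, 6]
Compare 17 vs 10: take 10 from right. Merged: [1, 2, 3, 3, 4, 6, 10]
Append remaining from left: [17, 19, 34, 40]. Merged: [1, 2, 3, 3, 4, 6, 10, 17, 19, 34, 40]

Final merged array: [1, 2, 3, 3, 4, 6, 10, 17, 19, 34, 40]
Total comparisons: 7

The merged array is [1, 2, 3, 3, 4, 6, 10, 17, 19, 34, 40], requiring 7 comparisons. The merge step runs in O(n) time where n is the total number of elements.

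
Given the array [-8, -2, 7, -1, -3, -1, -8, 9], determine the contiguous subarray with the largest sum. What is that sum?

Using Kadane's algorithm on [-8, -2, 7, -1, -3, -1, -8, 9]:

Scanning through the array:
Position 1 (value -2): max_ending_here = -2, max_so_far = -2
Position 2 (value 7): max_ending_here = 7, max_so_far = 7
Position 3 (value -1): max_ending_here = 6, max_so_far = 7
Position 4 (value -3): max_ending_here = 3, max_so_far = 7
Position 5 (value -1): max_ending_here = 2, max_so_far = 7
Position 6 (value -8): max_ending_here = -6, max_so_far = 7
Position 7 (value 9): max_ending_here = 9, max_so_far = 9

Maximum subarray: [9]
Maximum sum: 9

The maximum subarray is [9] with sum 9. This subarray runs from index 7 to index 7.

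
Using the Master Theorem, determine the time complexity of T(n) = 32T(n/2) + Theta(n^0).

Master Theorem for T(n) = 32T(n/2) + O(n^0):

a = 32, b = 2, c = 0
log_b(a) = log_2(32) = 5.0000

Case 1: c = 0 < log_2(32) = 5.0000
T(n) = O(n^(log_2 32)) = O(n^5)

For T(n) = 32T(n/2) + O(n^0): log_2(32) = 5.0000. This is Case 1 of the Master Theorem (c < log_b(a), work dominated by leaves), giving O(n^5).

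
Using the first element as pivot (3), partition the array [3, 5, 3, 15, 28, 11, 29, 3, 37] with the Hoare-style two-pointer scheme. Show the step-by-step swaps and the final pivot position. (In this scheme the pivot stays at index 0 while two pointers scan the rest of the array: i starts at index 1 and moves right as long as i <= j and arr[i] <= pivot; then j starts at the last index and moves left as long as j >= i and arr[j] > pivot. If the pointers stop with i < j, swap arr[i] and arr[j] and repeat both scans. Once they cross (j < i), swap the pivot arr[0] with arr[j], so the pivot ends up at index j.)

Hoare-style two-pointer partition with pivot = 3:

Initial array: [3, 5, 3, 15, 28, 11, 29, 3, 37]

Pointers start at i = 1, j = 8.
i stops at index 1 (arr[1]=5 > 3), j stops at index 7 (arr[7]=3 <= 3): swap arr[1] and arr[7], array becomes [3, 3, 3, 15, 28, 11, 29, 5, 37]
i ends at 3, j ends at 2: the pointers have crossed (j < i), so scanning stops.

Swap pivot arr[0] with arr[2] to place pivot at position 2: [3, 3, 3, 15, 28, 11, 29, 5, 37]
Pivot position: 2

After partitioning with pivot 3, the array becomes [3, 3, 3, 15, 28, 11, 29, 5, 37]. The pivot is placed at index 2. All elements to the left of the pivot are <= 3, and all elements to the right are > 3.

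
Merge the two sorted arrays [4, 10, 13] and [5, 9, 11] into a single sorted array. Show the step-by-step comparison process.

Merging process:

Compare 4 vs 5: take 4 from left. Merged: [4]
Compare 10 vs 5: take 5 from right. Merged: [4, 5]
Compare 10 vs 9: take 9 from right. Merged: [4, 5, 9]
Compare 10 vs 11: take 10 from left. Merged: [4, 5, 9, 10]
Compare 13 vs 11: take 11 from right. Merged: [4, 5, 9, 10, 11]
Append remaining from left: [13]. Merged: [4, 5, 9, 10, 11, 13]

Final merged array: [4, 5, 9, 10, 11, 13]
Total comparisons: 5

The merged array is [4, 5, 9, 10, 11, 13], requiring 5 comparisons. The merge step runs in O(n) time where n is the total number of elements.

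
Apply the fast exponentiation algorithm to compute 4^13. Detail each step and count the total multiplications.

Computing 4^13 by squaring (build up from 4^1; each line after the first costs one multiplication):

4^1 = 4
4^2 = (4^1)^2 = 4^2 = 16
4^3 = 4 * 4^2 = 4 * 16 = 64
4^6 = (4^3)^2 = 64^2 = 4096
4^12 = (4^6)^2 = 4096^2 = 16777216
4^13 = 4 * 4^12 = 4 * 16777216 = 67108864

Result: 67108864
Multiplications needed: 5 (5 lines after 4^1)

4^13 = 67108864. Using exponentiation by squaring, this requires 5 multiplications. The key idea: if the exponent is even, square the half-power; if odd, multiply by the base once.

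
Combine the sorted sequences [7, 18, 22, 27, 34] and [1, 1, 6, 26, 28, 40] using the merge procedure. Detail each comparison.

Merging process:

Compare 7 vs 1: take 1 from right. Merged: [1]
Compare 7 vs 1: take 1 from right. Merged: [1, 1]
Compare 7 vs 6: take 6 from right. Merged: [1, 1, 6]
Compare 7 vs 26: take 7 from left. Merged: [1, 1, 6, 7]
Compare 18 vs 26: take 18 from left. Merged: [1, 1, 6, 7, 18]
Compare 22 vs 26: take 22 from left. Merged: [1, 1, 6, 7, 18, 22]
Compare 27 vs 26: take 26 from right. Merged: [1, 1, 6, 7, 18, 22, 26]
Compare 27 vs 28: take 27 from left. Merged: [1, 1, 6, 7, 18, 22, 26, 27]
Compare 34 vs 28: take 28 from right. Merged: [1, 1, 6, 7, 18, 22, 26, 27, 28]
Compare 34 vs 40: take 34 from left. Merged: [1, 1, 6, 7, 18, 22, 26, 27, 28, 34]
Append remaining from right: [40]. Merged: [1, 1, 6, 7, 18, 22, 26, 27, 28, 34, 40]

Final merged array: [1, 1, 6, 7, 18, 22, 26, 27, 28, 34, 40]
Total comparisons: 10

The merged array is [1, 1, 6, 7, 18, 22, 26, 27, 28, 34, 40], requiring 10 comparisons. The merge step runs in O(n) time where n is the total number of elements.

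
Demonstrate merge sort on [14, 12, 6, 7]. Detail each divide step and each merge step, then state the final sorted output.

Merge sort trace:

Split: [14, 12, 6, 7] -> [14, 12] and [6, 7]
  Split: [14, 12] -> [14] and [12]
  Merge: [14] + [12] -> [12, 14]
  Split: [6, 7] -> [6] and [7]
  Merge: [6] + [7] -> [6, 7]
Merge: [12, 14] + [6, 7] -> [6, 7, 12, 14]

Final sorted array: [6, 7, 12, 14]

The merge sort proceeds by recursively splitting the array and merging sorted halves.
After all merges, the sorted array is [6, 7, 12, 14].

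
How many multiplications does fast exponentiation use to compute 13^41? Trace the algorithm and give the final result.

Computing 13^41 by squaring (build up from 13^1; each line after the first costs one multiplication):

13^1 = 13
13^2 = (13^1)^2 = 13^2 = 169
13^4 = (13^2)^2 = 169^2 = 28561
13^5 = 13 * 13^4 = 13 * 28561 = 371293
13^10 = (13^5)^2 = 371293^2 = 137858491849
13^20 = (13^10)^2 = 137858491849^2 = 19004963774880799438801
13^40 = (13^20)^2 = 19004963774880799438801^2 = 361188648084531445929920877641340156544317601
13^41 = 13 * 13^40 = 13 * 361188648084531445929920877641340156544317601 = 4695452425098908797088971409337422035076128813

Result: 4695452425098908797088971409337422035076128813
Multiplications needed: 7 (7 lines after 13^1)

13^41 = 4695452425098908797088971409337422035076128813. Using exponentiation by squaring, this requires 7 multiplications. The key idea: if the exponent is even, square the half-power; if odd, multiply by the base once.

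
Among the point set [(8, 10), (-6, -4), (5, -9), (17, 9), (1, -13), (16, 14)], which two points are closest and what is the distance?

Computing all pairwise distances among 6 points:

d((8, 10), (-6, -4)) = 19.799
d((8, 10), (5, -9)) = 19.2354
d((8, 10), (17, 9)) = 9.0554
d((8, 10), (1, -13)) = 24.0416
d((8, 10), (16, 14)) = 8.9443
d((-6, -4), (5, -9)) = 12.083
d((-6, -4), (17, 9)) = 26.4197
d((-6, -4), (1, -13)) = 11.4018
d((-6, -4), (16, 14)) = 28.4253
d((5, -9), (17, 9)) = 21.6333
d((5, -9), (1, -13)) = 5.6569
d((5, -9), (16, 14)) = 25.4951
d((17, 9), (1, -13)) = 27.2029
d((17, 9), (16, 14)) = 5.099 <-- minimum
d((1, -13), (16, 14)) = 30.8869

Closest pair: (17, 9) and (16, 14) with distance 5.099

The closest pair is (17, 9) and (16, 14) with Euclidean distance 5.099. For 6 points, brute-force pairwise comparison is shown above. For large n, the divide-and-conquer algorithm (sort by x, recurse on halves, check the dividing strip) achieves O(n log n).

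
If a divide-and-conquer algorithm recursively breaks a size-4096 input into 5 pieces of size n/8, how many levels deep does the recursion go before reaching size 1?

For divide and conquer with division factor 8:

Problem sizes at each level:
Level 0: 4096
Level 1: 512
Level 2: 64
Level 3: 8
Level 4: 1

The root is level 0 and the size-1 base case is level 4 (the tree spans levels 0 through 4, i.e. 5 levels counting the root), so the depth is the number of divisions: log_8(4096) = 4

The recursion tree depth is log_8(4096) = 4. At each level, the problem size is divided by 8, so it takes 4 divisions to reduce to a base case of size 1. The algorithm makes 5 recursive calls at each level.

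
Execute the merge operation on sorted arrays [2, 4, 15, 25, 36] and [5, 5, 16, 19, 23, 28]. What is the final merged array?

Merging process:

Compare 2 vs 5: take 2 from left. Merged: [2]
Compare 4 vs 5: take 4 from left. Merged: [2, 4]
Compare 15 vs 5: take 5 from right. Merged: [2, 4, 5]
Compare 15 vs 5: take 5 from right. Merged: [2, 4, 5, 5]
Compare 15 vs 16: take 15 from left. Merged: [2, 4, 5, 5, 15]
Compare 25 vs 16: take 16 from right. Merged: [2, 4, 5, 5, 15, 16]
Compare 25 vs 19: take 19 from right. Merged: [2, 4, 5, 5, 15, 16, 19]
Compare 25 vs 23: take 23 from right. Merged: [2, 4, 5, 5, 15, 16, 19, 23]
Compare 25 vs 28: take 25 from left. Merged: [2, 4, 5, 5, 15, 16, 19, 23, 25]
Compare 36 vs 28: take 28 from right. Merged: [2, 4, 5, 5, 15, 16, 19, 23, 25, 28]
Append remaining from left: [36]. Merged: [2, 4, 5, 5, 15, 16, 19, 23, 25, 28, 36]

Final merged array: [2, 4, 5, 5, 15, 16, 19, 23, 25, 28, 36]
Total comparisons: 10

The merged array is [2, 4, 5, 5, 15, 16, 19, 23, 25, 28, 36], requiring 10 comparisons. The merge step runs in O(n) time where n is the total number of elements.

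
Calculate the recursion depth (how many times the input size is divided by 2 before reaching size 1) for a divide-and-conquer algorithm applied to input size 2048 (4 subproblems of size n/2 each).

For divide and conquer with division factor 2:

Problem sizes at each level:
Level 0: 2048
Level 1: 1024
Level 2: 512
Level 3: 256
Level 4: 128
Level 5: 64
Level 6: 32
Level 7: 16
Level 8: 8
Level 9: 4
Level 10: 2
Level 11: 1

The root is level 0 and the size-1 base case is level 11 (the tree spans levels 0 through 11, i.e. 12 levels counting the root), so the depth is the number of divisions: log_2(2048) = 11

The recursion tree depth is log_2(2048) = 11. At each level, the problem size is divided by 2, so it takes 11 divisions to reduce to a base case of size 1. The algorithm makes 4 recursive calls at each level.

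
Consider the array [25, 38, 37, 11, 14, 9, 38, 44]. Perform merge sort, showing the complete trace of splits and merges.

Merge sort trace:

Split: [25, 38, 37, 11, 14, 9, 38, 44] -> [25, 38, 37, 11] and [14, 9, 38, 44]
  Split: [25, 38, 37, 11] -> [25, 38] and [37, 11]
    Split: [25, 38] -> [25] and [38]
    Merge: [25] + [38] -> [25, 38]
    Split: [37, 11] -> [37] and [11]
    Merge: [37] + [11] -> [11, 37]
  Merge: [25, 38] + [11, 37] -> [11, 25, 37, 38]
  Split: [14, 9, 38, 44] -> [14, 9] and [38, 44]
    Split: [14, 9] -> [14] and [9]
    Merge: [14] + [9] -> [9, 14]
    Split: [38, 44] -> [38] and [44]
    Merge: [38] + [44] -> [38, 44]
  Merge: [9, 14] + [38, 44] -> [9, 14, 38, 44]
Merge: [11, 25, 37, 38] + [9, 14, 38, 44] -> [9, 11, 14, 25, 37, 38, 38, 44]

Final sorted array: [9, 11, 14, 25, 37, 38, 38, 44]

The merge sort proceeds by recursively splitting the array and merging sorted halves.
After all merges, the sorted array is [9, 11, 14, 25, 37, 38, 38, 44].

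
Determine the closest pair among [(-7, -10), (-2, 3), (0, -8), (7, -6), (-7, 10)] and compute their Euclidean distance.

Computing all pairwise distances among 5 points:

d((-7, -10), (-2, 3)) = 13.9284
d((-7, -10), (0, -8)) = 7.2801 <-- minimum
d((-7, -10), (7, -6)) = 14.5602
d((-7, -10), (-7, 10)) = 20.0
d((-2, 3), (0, -8)) = 11.1803
d((-2, 3), (7, -6)) = 12.7279
d((-2, 3), (-7, 10)) = 8.6023
d((0, -8), (7, -6)) = 7.2801 <-- minimum
d((0, -8), (-7, 10)) = 19.3132
d((7, -6), (-7, 10)) = 21.2603

Minimum distance: 7.2801 (tie among 2 pairs: (-7, -10) and (0, -8); (0, -8) and (7, -6))

The minimum Euclidean distance is 7.2801. There is a tie: 2 pairs achieve this minimum — (-7, -10) and (0, -8); (0, -8) and (7, -6). Any of these is a valid closest pair. For 5 points, brute-force pairwise comparison is shown above. For large n, the divide-and-conquer algorithm (sort by x, recurse on halves, check the dividing strip) achieves O(n log n).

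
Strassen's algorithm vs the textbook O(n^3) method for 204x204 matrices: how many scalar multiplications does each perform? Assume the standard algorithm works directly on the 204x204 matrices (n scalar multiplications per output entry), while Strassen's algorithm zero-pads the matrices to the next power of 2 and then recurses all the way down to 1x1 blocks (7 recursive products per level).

Matrix multiplication for 204x204 matrices:

Strassen's algorithm requires power-of-2 dimensions. Pad 204x204 to 256x256 (next power of 2).

Standard algorithm: 204^3 = 8489664 multiplications
Strassen's algorithm: 7^(log2(256)) = 7^8 = 5764801 multiplications
Savings: 8489664 - 5764801 = 2724863 multiplications

Standard: 8489664 multiplications (204^3). Strassen: 5764801 multiplications (7^8, after padding to 256x256). Strassen reduces 8 recursive multiplications to 7 at each level.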